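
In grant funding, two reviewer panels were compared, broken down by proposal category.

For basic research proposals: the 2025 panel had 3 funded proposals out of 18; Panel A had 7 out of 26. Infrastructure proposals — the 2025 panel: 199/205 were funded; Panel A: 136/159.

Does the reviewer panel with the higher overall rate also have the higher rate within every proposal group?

No

Basic research: the 2025 panel 3/18 = 16.7%, Panel A 7/26 = 26.9% → Panel A
Infrastructure: the 2025 panel 199/205 = 97.1%, Panel A 136/159 = 85.5% → the 2025 panel
Overall: the 2025 panel 202/223 = 90.6%, Panel A 143/185 = 77.3% → the 2025 panel
Neither sweeps: the 2025 panel wins 1 of 2 groups, Panel A wins 1. The 2025 panel wins overall but not every group — no Simpson reversal.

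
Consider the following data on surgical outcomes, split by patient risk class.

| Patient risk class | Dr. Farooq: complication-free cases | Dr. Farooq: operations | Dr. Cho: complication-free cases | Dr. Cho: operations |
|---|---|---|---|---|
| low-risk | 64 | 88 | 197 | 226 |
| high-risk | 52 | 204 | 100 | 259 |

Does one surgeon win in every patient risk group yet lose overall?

Low-risk: Dr. Farooq 64/88 = 72.7%, Dr. Cho 197/226 = 87.2% → Dr. Cho
High-risk: Dr. Farooq 52/204 = 25.5%, Dr. Cho 100/259 = 38.6% → Dr. Cho
Overall: Dr. Farooq 116/292 = 39.7%, Dr. Cho 297/485 = 61.2% → Dr. Cho
Dr. Cho wins overall and in every patient risk group — no reversal.

No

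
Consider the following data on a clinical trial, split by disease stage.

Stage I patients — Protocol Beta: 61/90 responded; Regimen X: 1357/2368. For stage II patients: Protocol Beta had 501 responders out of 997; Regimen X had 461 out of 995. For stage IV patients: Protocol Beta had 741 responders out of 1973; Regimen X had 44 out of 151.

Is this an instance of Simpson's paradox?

Stage I: Protocol Beta 61/90 = 67.8%, Regimen X 1357/2368 = 57.3% → Protocol Beta
Stage II: Protocol Beta 501/997 = 50.3%, Regimen X 461/995 = 46.3% → Protocol Beta
Stage IV: Protocol Beta 741/1973 = 37.6%, Regimen X 44/151 = 29.1% → Protocol Beta
Overall: Protocol Beta 1303/3060 = 42.6%, Regimen X 1862/3514 = 53.0% → Regimen X
Protocol Beta wins each disease group but Regimen X wins overall — the comparison reverses. Protocol Beta's patients skew toward stage IV, which has a lower base rate.

Yes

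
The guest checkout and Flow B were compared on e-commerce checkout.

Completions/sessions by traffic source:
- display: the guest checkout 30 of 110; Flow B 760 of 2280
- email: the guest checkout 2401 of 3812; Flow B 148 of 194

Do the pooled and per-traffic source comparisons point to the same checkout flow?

No

Display: the guest checkout 30/110 = 27.3%, Flow B 760/2280 = 33.3% → Flow B
Email: the guest checkout 2401/3812 = 63.0%, Flow B 148/194 = 76.3% → Flow B
Overall: the guest checkout 2431/3922 = 62.0%, Flow B 908/2474 = 36.7% → the guest checkout
Flow B wins each traffic group but the guest checkout wins overall — the comparison reverses. Flow B's sessions skew toward display, which has a lower base rate.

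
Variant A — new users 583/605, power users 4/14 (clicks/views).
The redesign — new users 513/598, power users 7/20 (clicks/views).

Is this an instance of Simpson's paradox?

New users: Variant A 583/605 = 96.4%, the redesign 513/598 = 85.8% → Variant A
Power users: Variant A 4/14 = 28.6%, the redesign 7/20 = 35.0% → the redesign
Overall: Variant A 587/619 = 94.8%, the redesign 520/618 = 84.1% → Variant A
Neither sweeps: Variant A wins 1 of 2 groups, the redesign wins 1. Variant A wins overall but not every group — no Simpson reversal.

No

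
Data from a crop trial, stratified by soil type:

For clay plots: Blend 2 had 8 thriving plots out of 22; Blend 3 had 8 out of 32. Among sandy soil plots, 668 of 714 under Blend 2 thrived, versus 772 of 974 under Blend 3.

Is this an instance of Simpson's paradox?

No

Clay: Blend 2 8/22 = 36.4%, Blend 3 8/32 = 25.0% → Blend 2
Sandy soil: Blend 2 668/714 = 93.6%, Blend 3 772/974 = 79.3% → Blend 2
Overall: Blend 2 676/736 = 91.8%, Blend 3 780/1006 = 77.5% → Blend 2
Blend 2 wins overall and in every soil group — no reversal.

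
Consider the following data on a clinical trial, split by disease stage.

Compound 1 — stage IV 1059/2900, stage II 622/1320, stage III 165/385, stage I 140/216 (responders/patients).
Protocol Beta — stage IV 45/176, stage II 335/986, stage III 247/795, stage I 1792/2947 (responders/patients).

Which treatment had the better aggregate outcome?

Stage IV: Compound 1 1059/2900 = 36.5%, Protocol Beta 45/176 = 25.6% → Compound 1
Stage II: Compound 1 622/1320 = 47.1%, Protocol Beta 335/986 = 34.0% → Compound 1
Stage III: Compound 1 165/385 = 42.9%, Protocol Beta 247/795 = 31.1% → Compound 1
Stage I: Compound 1 140/216 = 64.8%, Protocol Beta 1792/2947 = 60.8% → Compound 1
Overall: Compound 1 1986/4821 = 41.2%, Protocol Beta 2419/4904 = 49.3% → Protocol Beta
(Compound 1 wins every disease group but Protocol Beta wins overall — Compound 1's patients skew toward the low-rate stage IV group.)

Protocol Beta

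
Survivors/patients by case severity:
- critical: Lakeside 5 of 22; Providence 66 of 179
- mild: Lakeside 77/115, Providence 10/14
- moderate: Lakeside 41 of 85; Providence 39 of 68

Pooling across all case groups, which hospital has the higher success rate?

Critical: Lakeside 5/22 = 22.7%, Providence 66/179 = 36.9% → Providence
Mild: Lakeside 77/115 = 67.0%, Providence 10/14 = 71.4% → Providence
Moderate: Lakeside 41/85 = 48.2%, Providence 39/68 = 57.4% → Providence
Overall: Lakeside 123/222 = 55.4%, Providence 115/261 = 44.1% → Lakeside
(Providence wins every case group but Lakeside wins overall — Providence's patients skew toward the low-rate critical group.)

Lakeside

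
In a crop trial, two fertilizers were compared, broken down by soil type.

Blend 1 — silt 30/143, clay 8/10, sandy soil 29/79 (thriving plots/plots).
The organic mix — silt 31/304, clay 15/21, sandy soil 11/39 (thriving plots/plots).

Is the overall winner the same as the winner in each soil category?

Yes

Silt: Blend 1 30/143 = 21.0%, the organic mix 31/304 = 10.2% → Blend 1
Clay: Blend 1 8/10 = 80.0%, the organic mix 15/21 = 71.4% → Blend 1
Sandy soil: Blend 1 29/79 = 36.7%, the organic mix 11/39 = 28.2% → Blend 1
Overall: Blend 1 67/232 = 28.9%, the organic mix 57/364 = 15.7% → Blend 1
Blend 1 wins overall and in every soil group — no reversal.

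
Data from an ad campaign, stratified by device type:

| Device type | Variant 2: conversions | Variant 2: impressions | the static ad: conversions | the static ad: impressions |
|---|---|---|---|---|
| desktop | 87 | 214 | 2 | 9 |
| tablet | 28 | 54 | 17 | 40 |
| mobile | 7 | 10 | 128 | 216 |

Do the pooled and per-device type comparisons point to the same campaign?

Desktop: Variant 2 87/214 = 40.7%, the static ad 2/9 = 22.2% → Variant 2
Tablet: Variant 2 28/54 = 51.9%, the static ad 17/40 = 42.5% → Variant 2
Mobile: Variant 2 7/10 = 70.0%, the static ad 128/216 = 59.3% → Variant 2
Overall: Variant 2 122/278 = 43.9%, the static ad 147/265 = 55.5% → the static ad
Variant 2 wins each device group but the static ad wins overall — the comparison reverses. Variant 2's impressions skew toward desktop, which has a lower base rate.

No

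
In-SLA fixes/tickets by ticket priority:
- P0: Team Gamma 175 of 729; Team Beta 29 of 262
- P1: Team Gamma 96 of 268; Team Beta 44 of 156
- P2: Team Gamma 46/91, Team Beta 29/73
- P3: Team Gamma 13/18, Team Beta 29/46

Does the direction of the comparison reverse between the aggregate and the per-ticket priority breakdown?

No

P0: Team Gamma 175/729 = 24.0%, Team Beta 29/262 = 11.1% → Team Gamma
P1: Team Gamma 96/268 = 35.8%, Team Beta 44/156 = 28.2% → Team Gamma
P2: Team Gamma 46/91 = 50.5%, Team Beta 29/73 = 39.7% → Team Gamma
P3: Team Gamma 13/18 = 72.2%, Team Beta 29/46 = 63.0% → Team Gamma
Overall: Team Gamma 330/1106 = 29.8%, Team Beta 131/537 = 24.4% → Team Gamma
Team Gamma wins overall and in every ticket group — no reversal.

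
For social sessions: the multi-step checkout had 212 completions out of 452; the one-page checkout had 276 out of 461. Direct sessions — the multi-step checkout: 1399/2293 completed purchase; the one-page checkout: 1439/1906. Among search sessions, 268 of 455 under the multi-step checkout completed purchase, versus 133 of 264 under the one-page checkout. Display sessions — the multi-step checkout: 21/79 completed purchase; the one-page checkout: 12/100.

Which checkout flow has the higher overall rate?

the one-page checkout

Social: the multi-step checkout 212/452 = 46.9%, the one-page checkout 276/461 = 59.9% → the one-page checkout
Direct: the multi-step checkout 1399/2293 = 61.0%, the one-page checkout 1439/1906 = 75.5% → the one-page checkout
Search: the multi-step checkout 268/455 = 58.9%, the one-page checkout 133/264 = 50.4% → the multi-step checkout
Display: the multi-step checkout 21/79 = 26.6%, the one-page checkout 12/100 = 12.0% → the multi-step checkout
Overall: the multi-step checkout 1900/3279 = 57.9%, the one-page checkout 1860/2731 = 68.1% → the one-page checkout
(Neither sweeps every traffic group, but the one-page checkout has the higher pooled rate.)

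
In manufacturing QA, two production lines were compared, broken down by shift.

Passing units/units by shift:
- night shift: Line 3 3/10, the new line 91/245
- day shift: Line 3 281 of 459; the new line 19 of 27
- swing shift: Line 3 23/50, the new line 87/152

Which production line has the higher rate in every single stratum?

Night shift: Line 3 3/10 = 30.0%, the new line 91/245 = 37.1% → the new line
Day shift: Line 3 281/459 = 61.2%, the new line 19/27 = 70.4% → the new line
Swing shift: Line 3 23/50 = 46.0%, the new line 87/152 = 57.2% → the new line
The new line has the higher rate in all 3 groups.

the new line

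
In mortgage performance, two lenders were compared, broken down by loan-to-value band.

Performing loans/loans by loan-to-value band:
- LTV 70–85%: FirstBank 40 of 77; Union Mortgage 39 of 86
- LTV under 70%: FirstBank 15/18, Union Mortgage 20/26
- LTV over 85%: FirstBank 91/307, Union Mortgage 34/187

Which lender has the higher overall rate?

LTV 70–85%: FirstBank 40/77 = 51.9%, Union Mortgage 39/86 = 45.3% → FirstBank
LTV under 70%: FirstBank 15/18 = 83.3%, Union Mortgage 20/26 = 76.9% → FirstBank
LTV over 85%: FirstBank 91/307 = 29.6%, Union Mortgage 34/187 = 18.2% → FirstBank
Overall: FirstBank 146/402 = 36.3%, Union Mortgage 93/299 = 31.1% → FirstBank

FirstBank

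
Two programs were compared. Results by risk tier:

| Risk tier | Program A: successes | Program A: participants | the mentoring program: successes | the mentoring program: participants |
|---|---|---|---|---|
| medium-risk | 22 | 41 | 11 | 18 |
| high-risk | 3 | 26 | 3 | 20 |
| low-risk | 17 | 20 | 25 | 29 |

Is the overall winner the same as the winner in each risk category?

Medium-risk: Program A 22/41 = 53.7%, the mentoring program 11/18 = 61.1% → the mentoring program
High-risk: Program A 3/26 = 11.5%, the mentoring program 3/20 = 15.0% → the mentoring program
Low-risk: Program A 17/20 = 85.0%, the mentoring program 25/29 = 86.2% → the mentoring program
Overall: Program A 42/87 = 48.3%, the mentoring program 39/67 = 58.2% → the mentoring program
The mentoring program wins overall and in every risk group — no reversal.

Yes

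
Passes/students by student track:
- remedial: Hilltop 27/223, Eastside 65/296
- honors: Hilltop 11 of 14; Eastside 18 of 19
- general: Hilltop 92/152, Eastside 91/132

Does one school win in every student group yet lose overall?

Remedial: Hilltop 27/223 = 12.1%, Eastside 65/296 = 22.0% → Eastside
Honors: Hilltop 11/14 = 78.6%, Eastside 18/19 = 94.7% → Eastside
General: Hilltop 92/152 = 60.5%, Eastside 91/132 = 68.9% → Eastside
Overall: Hilltop 130/389 = 33.4%, Eastside 174/447 = 38.9% → Eastside
Eastside wins overall and in every student group — no reversal.

No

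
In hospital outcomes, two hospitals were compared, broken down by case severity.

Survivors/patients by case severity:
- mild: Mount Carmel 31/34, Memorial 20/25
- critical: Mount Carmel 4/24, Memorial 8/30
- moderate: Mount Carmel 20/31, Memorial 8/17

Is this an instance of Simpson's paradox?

Mild: Mount Carmel 31/34 = 91.2%, Memorial 20/25 = 80.0% → Mount Carmel
Critical: Mount Carmel 4/24 = 16.7%, Memorial 8/30 = 26.7% → Memorial
Moderate: Mount Carmel 20/31 = 64.5%, Memorial 8/17 = 47.1% → Mount Carmel
Overall: Mount Carmel 55/89 = 61.8%, Memorial 36/72 = 50.0% → Mount Carmel
Neither sweeps: Mount Carmel wins 2 of 3 groups, Memorial wins 1. Mount Carmel wins overall but not every group — no Simpson reversal.

No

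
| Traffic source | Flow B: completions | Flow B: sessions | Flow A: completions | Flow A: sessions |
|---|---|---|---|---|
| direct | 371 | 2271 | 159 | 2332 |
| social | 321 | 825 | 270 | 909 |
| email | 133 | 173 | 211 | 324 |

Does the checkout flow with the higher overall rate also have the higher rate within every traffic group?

Direct: Flow B 371/2271 = 16.3%, Flow A 159/2332 = 6.8% → Flow B
Social: Flow B 321/825 = 38.9%, Flow A 270/909 = 29.7% → Flow B
Email: Flow B 133/173 = 76.9%, Flow A 211/324 = 65.1% → Flow B
Overall: Flow B 825/3269 = 25.2%, Flow A 640/3565 = 18.0% → Flow B
Flow B wins overall and in every traffic group — no reversal.

Yes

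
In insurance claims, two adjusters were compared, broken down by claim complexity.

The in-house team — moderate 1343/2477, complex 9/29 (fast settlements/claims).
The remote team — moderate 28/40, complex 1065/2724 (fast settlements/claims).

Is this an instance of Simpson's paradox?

Yes

Moderate: the in-house team 1343/2477 = 54.2%, the remote team 28/40 = 70.0% → the remote team
Complex: the in-house team 9/29 = 31.0%, the remote team 1065/2724 = 39.1% → the remote team
Overall: the in-house team 1352/2506 = 54.0%, the remote team 1093/2764 = 39.5% → the in-house team
The remote team wins each claim group but the in-house team wins overall — the comparison reverses. The remote team's claims skew toward complex, which has a lower base rate.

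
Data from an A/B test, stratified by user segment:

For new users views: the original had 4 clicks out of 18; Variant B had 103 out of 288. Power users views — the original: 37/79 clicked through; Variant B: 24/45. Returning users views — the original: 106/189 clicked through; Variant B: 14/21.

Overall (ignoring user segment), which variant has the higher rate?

New users: the original 4/18 = 22.2%, Variant B 103/288 = 35.8% → Variant B
Power users: the original 37/79 = 46.8%, Variant B 24/45 = 53.3% → Variant B
Returning users: the original 106/189 = 56.1%, Variant B 14/21 = 66.7% → Variant B
Overall: the original 147/286 = 51.4%, Variant B 141/354 = 39.8% → the original
(Variant B wins every user group but the original wins overall — Variant B's views skew toward the low-rate new users group.)

the original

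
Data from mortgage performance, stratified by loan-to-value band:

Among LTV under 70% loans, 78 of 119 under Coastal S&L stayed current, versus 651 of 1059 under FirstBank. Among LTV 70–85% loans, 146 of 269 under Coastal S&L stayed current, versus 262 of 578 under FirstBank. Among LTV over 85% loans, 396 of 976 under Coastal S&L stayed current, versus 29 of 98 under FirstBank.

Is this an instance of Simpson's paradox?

LTV under 70%: Coastal S&L 78/119 = 65.5%, FirstBank 651/1059 = 61.5% → Coastal S&L
LTV 70–85%: Coastal S&L 146/269 = 54.3%, FirstBank 262/578 = 45.3% → Coastal S&L
LTV over 85%: Coastal S&L 396/976 = 40.6%, FirstBank 29/98 = 29.6% → Coastal S&L
Overall: Coastal S&L 620/1364 = 45.5%, FirstBank 942/1735 = 54.3% → FirstBank
Coastal S&L wins each loan-to-value group but FirstBank wins overall — the comparison reverses. Coastal S&L's loans skew toward LTV over 85%, which has a lower base rate.

Yes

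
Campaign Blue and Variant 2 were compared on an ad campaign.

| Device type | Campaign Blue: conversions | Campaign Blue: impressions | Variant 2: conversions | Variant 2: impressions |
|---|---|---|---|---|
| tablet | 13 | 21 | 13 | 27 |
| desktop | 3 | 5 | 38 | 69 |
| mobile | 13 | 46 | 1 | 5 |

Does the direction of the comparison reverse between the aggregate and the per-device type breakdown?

Yes

Tablet: Campaign Blue 13/21 = 61.9%, Variant 2 13/27 = 48.1% → Campaign Blue
Desktop: Campaign Blue 3/5 = 60.0%, Variant 2 38/69 = 55.1% → Campaign Blue
Mobile: Campaign Blue 13/46 = 28.3%, Variant 2 1/5 = 20.0% → Campaign Blue
Overall: Campaign Blue 29/72 = 40.3%, Variant 2 52/101 = 51.5% → Variant 2
Campaign Blue wins each device group but Variant 2 wins overall — the comparison reverses. Campaign Blue's impressions skew toward mobile, which has a lower base rate.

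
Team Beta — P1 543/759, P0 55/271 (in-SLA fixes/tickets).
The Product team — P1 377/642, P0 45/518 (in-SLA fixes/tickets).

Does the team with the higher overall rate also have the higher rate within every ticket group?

Yes

P1: Team Beta 543/759 = 71.5%, the Product team 377/642 = 58.7% → Team Beta
P0: Team Beta 55/271 = 20.3%, the Product team 45/518 = 8.7% → Team Beta
Overall: Team Beta 598/1030 = 58.1%, the Product team 422/1160 = 36.4% → Team Beta
Team Beta wins overall and in every ticket group — no reversal.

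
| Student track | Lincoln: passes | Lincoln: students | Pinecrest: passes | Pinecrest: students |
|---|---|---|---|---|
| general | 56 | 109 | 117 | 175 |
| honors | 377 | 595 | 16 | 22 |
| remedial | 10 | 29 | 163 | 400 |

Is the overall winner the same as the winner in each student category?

No

General: Lincoln 56/109 = 51.4%, Pinecrest 117/175 = 66.9% → Pinecrest
Honors: Lincoln 377/595 = 63.4%, Pinecrest 16/22 = 72.7% → Pinecrest
Remedial: Lincoln 10/29 = 34.5%, Pinecrest 163/400 = 40.8% → Pinecrest
Overall: Lincoln 443/733 = 60.4%, Pinecrest 296/597 = 49.6% → Lincoln
Pinecrest wins each student group but Lincoln wins overall — the comparison reverses. Pinecrest's students skew toward remedial, which has a lower base rate.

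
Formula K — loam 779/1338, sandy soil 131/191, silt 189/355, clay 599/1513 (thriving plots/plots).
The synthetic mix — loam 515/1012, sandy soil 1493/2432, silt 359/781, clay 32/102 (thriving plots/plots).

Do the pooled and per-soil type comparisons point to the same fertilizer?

Loam: Formula K 779/1338 = 58.2%, the synthetic mix 515/1012 = 50.9% → Formula K
Sandy soil: Formula K 131/191 = 68.6%, the synthetic mix 1493/2432 = 61.4% → Formula K
Silt: Formula K 189/355 = 53.2%, the synthetic mix 359/781 = 46.0% → Formula K
Clay: Formula K 599/1513 = 39.6%, the synthetic mix 32/102 = 31.4% → Formula K
Overall: Formula K 1698/3397 = 50.0%, the synthetic mix 2399/4327 = 55.4% → the synthetic mix
Formula K wins each soil group but the synthetic mix wins overall — the comparison reverses. Formula K's plots skew toward clay, which has a lower base rate.

No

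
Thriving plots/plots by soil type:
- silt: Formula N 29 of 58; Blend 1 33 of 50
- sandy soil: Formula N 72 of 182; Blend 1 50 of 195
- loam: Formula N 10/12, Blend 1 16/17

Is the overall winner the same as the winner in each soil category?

Silt: Formula N 29/58 = 50.0%, Blend 1 33/50 = 66.0% → Blend 1
Sandy soil: Formula N 72/182 = 39.6%, Blend 1 50/195 = 25.6% → Formula N
Loam: Formula N 10/12 = 83.3%, Blend 1 16/17 = 94.1% → Blend 1
Overall: Formula N 111/252 = 44.0%, Blend 1 99/262 = 37.8% → Formula N
Neither sweeps: Formula N wins 1 of 3 groups, Blend 1 wins 2. Formula N wins overall but not every group — no Simpson reversal.

No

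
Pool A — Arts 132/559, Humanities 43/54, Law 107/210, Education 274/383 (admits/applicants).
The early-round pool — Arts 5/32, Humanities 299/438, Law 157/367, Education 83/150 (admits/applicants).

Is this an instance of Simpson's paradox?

Arts: Pool A 132/559 = 23.6%, the early-round pool 5/32 = 15.6% → Pool A
Humanities: Pool A 43/54 = 79.6%, the early-round pool 299/438 = 68.3% → Pool A
Law: Pool A 107/210 = 51.0%, the early-round pool 157/367 = 42.8% → Pool A
Education: Pool A 274/383 = 71.5%, the early-round pool 83/150 = 55.3% → Pool A
Overall: Pool A 556/1206 = 46.1%, the early-round pool 544/987 = 55.1% → the early-round pool
Pool A wins each department group but the early-round pool wins overall — the comparison reverses. Pool A's applicants skew toward Arts, which has a lower base rate.

Yes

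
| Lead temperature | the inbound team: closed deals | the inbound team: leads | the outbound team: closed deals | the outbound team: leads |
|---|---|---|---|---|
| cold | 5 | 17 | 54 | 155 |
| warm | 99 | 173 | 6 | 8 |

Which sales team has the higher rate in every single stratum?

Cold: the inbound team 5/17 = 29.4%, the outbound team 54/155 = 34.8% → the outbound team
Warm: the inbound team 99/173 = 57.2%, the outbound team 6/8 = 75.0% → the outbound team
The outbound team has the higher rate in both groups.

the outbound team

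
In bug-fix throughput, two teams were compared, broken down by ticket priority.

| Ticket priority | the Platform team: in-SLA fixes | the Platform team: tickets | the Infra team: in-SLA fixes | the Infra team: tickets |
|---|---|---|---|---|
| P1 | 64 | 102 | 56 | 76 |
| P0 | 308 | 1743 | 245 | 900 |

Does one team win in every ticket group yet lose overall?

No

P1: the Platform team 64/102 = 62.7%, the Infra team 56/76 = 73.7% → the Infra team
P0: the Platform team 308/1743 = 17.7%, the Infra team 245/900 = 27.2% → the Infra team
Overall: the Platform team 372/1845 = 20.2%, the Infra team 301/976 = 30.8% → the Infra team
The Infra team wins overall and in every ticket group — no reversal.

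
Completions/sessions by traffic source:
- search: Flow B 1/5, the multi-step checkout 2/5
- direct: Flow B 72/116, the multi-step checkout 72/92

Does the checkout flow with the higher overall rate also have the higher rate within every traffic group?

Yes

Search: Flow B 1/5 = 20.0%, the multi-step checkout 2/5 = 40.0% → the multi-step checkout
Direct: Flow B 72/116 = 62.1%, the multi-step checkout 72/92 = 78.3% → the multi-step checkout
Overall: Flow B 73/121 = 60.3%, the multi-step checkout 74/97 = 76.3% → the multi-step checkout
The multi-step checkout wins overall and in every traffic group — no reversal.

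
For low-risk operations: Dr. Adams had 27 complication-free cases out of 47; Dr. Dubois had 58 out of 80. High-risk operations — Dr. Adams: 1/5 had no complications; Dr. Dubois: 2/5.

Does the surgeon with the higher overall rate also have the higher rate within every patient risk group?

Low-risk: Dr. Adams 27/47 = 57.4%, Dr. Dubois 58/80 = 72.5% → Dr. Dubois
High-risk: Dr. Adams 1/5 = 20.0%, Dr. Dubois 2/5 = 40.0% → Dr. Dubois
Overall: Dr. Adams 28/52 = 53.8%, Dr. Dubois 60/85 = 70.6% → Dr. Dubois
Dr. Dubois wins overall and in every patient risk group — no reversal.

Yes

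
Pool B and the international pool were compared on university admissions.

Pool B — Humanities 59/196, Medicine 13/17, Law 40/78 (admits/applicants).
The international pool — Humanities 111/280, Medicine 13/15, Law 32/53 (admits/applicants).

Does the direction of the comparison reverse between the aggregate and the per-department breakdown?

No

Humanities: Pool B 59/196 = 30.1%, the international pool 111/280 = 39.6% → the international pool
Medicine: Pool B 13/17 = 76.5%, the international pool 13/15 = 86.7% → the international pool
Law: Pool B 40/78 = 51.3%, the international pool 32/53 = 60.4% → the international pool
Overall: Pool B 112/291 = 38.5%, the international pool 156/348 = 44.8% → the international pool
The international pool wins overall and in every department group — no reversal.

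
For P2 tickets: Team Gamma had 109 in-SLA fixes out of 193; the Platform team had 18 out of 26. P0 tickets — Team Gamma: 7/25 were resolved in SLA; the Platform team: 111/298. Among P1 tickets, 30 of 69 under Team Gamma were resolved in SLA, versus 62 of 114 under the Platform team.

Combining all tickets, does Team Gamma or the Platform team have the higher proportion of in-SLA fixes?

Team Gamma

P2: Team Gamma 109/193 = 56.5%, the Platform team 18/26 = 69.2% → the Platform team
P0: Team Gamma 7/25 = 28.0%, the Platform team 111/298 = 37.2% → the Platform team
P1: Team Gamma 30/69 = 43.5%, the Platform team 62/114 = 54.4% → the Platform team
Overall: Team Gamma 146/287 = 50.9%, the Platform team 191/438 = 43.6% → Team Gamma
(The Platform team wins every ticket group but Team Gamma wins overall — the Platform team's tickets skew toward the low-rate P0 group.)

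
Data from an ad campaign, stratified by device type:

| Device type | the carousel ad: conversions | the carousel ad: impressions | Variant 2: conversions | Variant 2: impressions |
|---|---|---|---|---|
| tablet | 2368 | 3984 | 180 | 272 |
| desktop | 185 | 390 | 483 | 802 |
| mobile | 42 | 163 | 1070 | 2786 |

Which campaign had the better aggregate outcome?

Tablet: the carousel ad 2368/3984 = 59.4%, Variant 2 180/272 = 66.2% → Variant 2
Desktop: the carousel ad 185/390 = 47.4%, Variant 2 483/802 = 60.2% → Variant 2
Mobile: the carousel ad 42/163 = 25.8%, Variant 2 1070/2786 = 38.4% → Variant 2
Overall: the carousel ad 2595/4537 = 57.2%, Variant 2 1733/3860 = 44.9% → the carousel ad
(Variant 2 wins every device group but the carousel ad wins overall — Variant 2's impressions skew toward the low-rate mobile group.)

the carousel ad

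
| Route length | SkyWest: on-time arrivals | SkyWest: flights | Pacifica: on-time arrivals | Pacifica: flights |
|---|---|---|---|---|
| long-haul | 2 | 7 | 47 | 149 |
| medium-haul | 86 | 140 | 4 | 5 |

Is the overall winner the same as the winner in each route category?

Long-haul: SkyWest 2/7 = 28.6%, Pacifica 47/149 = 31.5% → Pacifica
Medium-haul: SkyWest 86/140 = 61.4%, Pacifica 4/5 = 80.0% → Pacifica
Overall: SkyWest 88/147 = 59.9%, Pacifica 51/154 = 33.1% → SkyWest
Pacifica wins each route group but SkyWest wins overall — the comparison reverses. Pacifica's flights skew toward long-haul, which has a lower base rate.

No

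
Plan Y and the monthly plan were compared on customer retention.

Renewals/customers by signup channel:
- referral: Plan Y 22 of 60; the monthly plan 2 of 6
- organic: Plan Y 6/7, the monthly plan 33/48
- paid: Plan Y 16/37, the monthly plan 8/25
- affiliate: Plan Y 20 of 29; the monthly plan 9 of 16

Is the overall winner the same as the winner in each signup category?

No

Referral: Plan Y 22/60 = 36.7%, the monthly plan 2/6 = 33.3% → Plan Y
Organic: Plan Y 6/7 = 85.7%, the monthly plan 33/48 = 68.8% → Plan Y
Paid: Plan Y 16/37 = 43.2%, the monthly plan 8/25 = 32.0% → Plan Y
Affiliate: Plan Y 20/29 = 69.0%, the monthly plan 9/16 = 56.2% → Plan Y
Overall: Plan Y 64/133 = 48.1%, the monthly plan 52/95 = 54.7% → the monthly plan
Plan Y wins each signup group but the monthly plan wins overall — the comparison reverses. Plan Y's customers skew toward referral, which has a lower base rate.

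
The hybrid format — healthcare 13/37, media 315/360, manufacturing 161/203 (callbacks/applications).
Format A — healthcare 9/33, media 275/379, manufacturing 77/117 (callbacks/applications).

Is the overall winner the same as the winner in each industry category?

Healthcare: the hybrid format 13/37 = 35.1%, Format A 9/33 = 27.3% → the hybrid format
Media: the hybrid format 315/360 = 87.5%, Format A 275/379 = 72.6% → the hybrid format
Manufacturing: the hybrid format 161/203 = 79.3%, Format A 77/117 = 65.8% → the hybrid format
Overall: the hybrid format 489/600 = 81.5%, Format A 361/529 = 68.2% → the hybrid format
The hybrid format wins overall and in every industry group — no reversal.

Yes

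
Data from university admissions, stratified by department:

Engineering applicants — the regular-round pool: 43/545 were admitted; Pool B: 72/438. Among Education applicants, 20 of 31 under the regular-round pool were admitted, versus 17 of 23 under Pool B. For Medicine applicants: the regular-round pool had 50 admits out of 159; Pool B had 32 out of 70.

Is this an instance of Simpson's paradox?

Engineering: the regular-round pool 43/545 = 7.9%, Pool B 72/438 = 16.4% → Pool B
Education: the regular-round pool 20/31 = 64.5%, Pool B 17/23 = 73.9% → Pool B
Medicine: the regular-round pool 50/159 = 31.4%, Pool B 32/70 = 45.7% → Pool B
Overall: the regular-round pool 113/735 = 15.4%, Pool B 121/531 = 22.8% → Pool B
Pool B wins overall and in every department group — no reversal.

No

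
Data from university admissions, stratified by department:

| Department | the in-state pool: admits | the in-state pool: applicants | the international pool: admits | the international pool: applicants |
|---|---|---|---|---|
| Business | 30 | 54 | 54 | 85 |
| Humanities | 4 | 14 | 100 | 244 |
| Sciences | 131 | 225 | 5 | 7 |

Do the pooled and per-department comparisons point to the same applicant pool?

Business: the in-state pool 30/54 = 55.6%, the international pool 54/85 = 63.5% → the international pool
Humanities: the in-state pool 4/14 = 28.6%, the international pool 100/244 = 41.0% → the international pool
Sciences: the in-state pool 131/225 = 58.2%, the international pool 5/7 = 71.4% → the international pool
Overall: the in-state pool 165/293 = 56.3%, the international pool 159/336 = 47.3% → the in-state pool
The international pool wins each department group but the in-state pool wins overall — the comparison reverses. The international pool's applicants skew toward Humanities, which has a lower base rate.

No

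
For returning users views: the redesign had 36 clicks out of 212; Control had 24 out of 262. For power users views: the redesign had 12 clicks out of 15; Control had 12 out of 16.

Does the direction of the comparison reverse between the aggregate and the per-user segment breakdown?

No

Returning users: the redesign 36/212 = 17.0%, Control 24/262 = 9.2% → the redesign
Power users: the redesign 12/15 = 80.0%, Control 12/16 = 75.0% → the redesign
Overall: the redesign 48/227 = 21.1%, Control 36/278 = 12.9% → the redesign
The redesign wins overall and in every user group — no reversal.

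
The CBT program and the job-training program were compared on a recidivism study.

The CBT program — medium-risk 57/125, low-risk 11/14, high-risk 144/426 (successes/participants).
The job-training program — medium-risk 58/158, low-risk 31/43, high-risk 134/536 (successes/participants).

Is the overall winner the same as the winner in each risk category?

Yes

Medium-risk: the CBT program 57/125 = 45.6%, the job-training program 58/158 = 36.7% → the CBT program
Low-risk: the CBT program 11/14 = 78.6%, the job-training program 31/43 = 72.1% → the CBT program
High-risk: the CBT program 144/426 = 33.8%, the job-training program 134/536 = 25.0% → the CBT program
Overall: the CBT program 212/565 = 37.5%, the job-training program 223/737 = 30.3% → the CBT program
The CBT program wins overall and in every risk group — no reversal.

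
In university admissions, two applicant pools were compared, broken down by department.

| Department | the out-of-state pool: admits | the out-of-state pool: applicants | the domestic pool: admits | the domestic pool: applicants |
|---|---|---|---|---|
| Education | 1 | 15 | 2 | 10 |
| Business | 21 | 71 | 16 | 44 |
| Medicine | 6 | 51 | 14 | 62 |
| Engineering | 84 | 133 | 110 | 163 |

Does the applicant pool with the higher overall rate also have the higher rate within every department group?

Education: the out-of-state pool 1/15 = 6.7%, the domestic pool 2/10 = 20.0% → the domestic pool
Business: the out-of-state pool 21/71 = 29.6%, the domestic pool 16/44 = 36.4% → the domestic pool
Medicine: the out-of-state pool 6/51 = 11.8%, the domestic pool 14/62 = 22.6% → the domestic pool
Engineering: the out-of-state pool 84/133 = 63.2%, the domestic pool 110/163 = 67.5% → the domestic pool
Overall: the out-of-state pool 112/270 = 41.5%, the domestic pool 142/279 = 50.9% → the domestic pool
The domestic pool wins overall and in every department group — no reversal.

Yes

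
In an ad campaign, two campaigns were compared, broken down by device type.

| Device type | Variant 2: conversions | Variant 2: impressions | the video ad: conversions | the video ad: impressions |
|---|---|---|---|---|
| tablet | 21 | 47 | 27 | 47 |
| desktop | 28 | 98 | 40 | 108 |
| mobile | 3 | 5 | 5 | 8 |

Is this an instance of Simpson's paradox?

Tablet: Variant 2 21/47 = 44.7%, the video ad 27/47 = 57.4% → the video ad
Desktop: Variant 2 28/98 = 28.6%, the video ad 40/108 = 37.0% → the video ad
Mobile: Variant 2 3/5 = 60.0%, the video ad 5/8 = 62.5% → the video ad
Overall: Variant 2 52/150 = 34.7%, the video ad 72/163 = 44.2% → the video ad
The video ad wins overall and in every device group — no reversal.

No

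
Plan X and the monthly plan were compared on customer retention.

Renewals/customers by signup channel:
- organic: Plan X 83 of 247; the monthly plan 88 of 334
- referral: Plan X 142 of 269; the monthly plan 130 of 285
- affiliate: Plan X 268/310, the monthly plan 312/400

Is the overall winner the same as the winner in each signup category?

Organic: Plan X 83/247 = 33.6%, the monthly plan 88/334 = 26.3% → Plan X
Referral: Plan X 142/269 = 52.8%, the monthly plan 130/285 = 45.6% → Plan X
Affiliate: Plan X 268/310 = 86.5%, the monthly plan 312/400 = 78.0% → Plan X
Overall: Plan X 493/826 = 59.7%, the monthly plan 530/1019 = 52.0% → Plan X
Plan X wins overall and in every signup group — no reversal.

Yes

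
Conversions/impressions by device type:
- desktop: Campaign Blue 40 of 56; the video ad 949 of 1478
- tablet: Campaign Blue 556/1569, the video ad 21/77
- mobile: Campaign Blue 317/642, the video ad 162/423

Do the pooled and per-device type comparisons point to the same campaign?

Desktop: Campaign Blue 40/56 = 71.4%, the video ad 949/1478 = 64.2% → Campaign Blue
Tablet: Campaign Blue 556/1569 = 35.4%, the video ad 21/77 = 27.3% → Campaign Blue
Mobile: Campaign Blue 317/642 = 49.4%, the video ad 162/423 = 38.3% → Campaign Blue
Overall: Campaign Blue 913/2267 = 40.3%, the video ad 1132/1978 = 57.2% → the video ad
Campaign Blue wins each device group but the video ad wins overall — the comparison reverses. Campaign Blue's impressions skew toward tablet, which has a lower base rate.

No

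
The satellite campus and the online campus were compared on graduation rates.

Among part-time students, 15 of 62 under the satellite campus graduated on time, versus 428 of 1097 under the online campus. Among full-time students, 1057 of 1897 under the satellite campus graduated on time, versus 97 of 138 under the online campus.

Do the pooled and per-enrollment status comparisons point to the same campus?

Part-time: the satellite campus 15/62 = 24.2%, the online campus 428/1097 = 39.0% → the online campus
Full-time: the satellite campus 1057/1897 = 55.7%, the online campus 97/138 = 70.3% → the online campus
Overall: the satellite campus 1072/1959 = 54.7%, the online campus 525/1235 = 42.5% → the satellite campus
The online campus wins each enrollment group but the satellite campus wins overall — the comparison reverses. The online campus's students skew toward part-time, which has a lower base rate.

No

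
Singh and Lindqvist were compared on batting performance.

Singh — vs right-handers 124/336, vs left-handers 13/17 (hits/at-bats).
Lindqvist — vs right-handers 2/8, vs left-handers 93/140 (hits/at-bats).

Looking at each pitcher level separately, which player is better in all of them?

Vs right-handers: Singh 124/336 = 36.9%, Lindqvist 2/8 = 25.0% → Singh
Vs left-handers: Singh 13/17 = 76.5%, Lindqvist 93/140 = 66.4% → Singh
Singh has the higher rate in both groups.

Singh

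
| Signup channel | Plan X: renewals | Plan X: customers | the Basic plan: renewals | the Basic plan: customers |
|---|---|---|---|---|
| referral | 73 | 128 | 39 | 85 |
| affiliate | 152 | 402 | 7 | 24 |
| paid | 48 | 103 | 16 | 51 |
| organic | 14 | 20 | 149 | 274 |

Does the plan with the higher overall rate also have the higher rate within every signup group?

No

Referral: Plan X 73/128 = 57.0%, the Basic plan 39/85 = 45.9% → Plan X
Affiliate: Plan X 152/402 = 37.8%, the Basic plan 7/24 = 29.2% → Plan X
Paid: Plan X 48/103 = 46.6%, the Basic plan 16/51 = 31.4% → Plan X
Organic: Plan X 14/20 = 70.0%, the Basic plan 149/274 = 54.4% → Plan X
Overall: Plan X 287/653 = 44.0%, the Basic plan 211/434 = 48.6% → the Basic plan
Plan X wins each signup group but the Basic plan wins overall — the comparison reverses. Plan X's customers skew toward affiliate, which has a lower base rate.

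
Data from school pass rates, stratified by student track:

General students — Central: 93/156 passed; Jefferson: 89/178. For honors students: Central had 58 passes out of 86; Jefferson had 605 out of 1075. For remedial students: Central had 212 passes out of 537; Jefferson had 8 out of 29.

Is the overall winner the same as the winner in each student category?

No

General: Central 93/156 = 59.6%, Jefferson 89/178 = 50.0% → Central
Honors: Central 58/86 = 67.4%, Jefferson 605/1075 = 56.3% → Central
Remedial: Central 212/537 = 39.5%, Jefferson 8/29 = 27.6% → Central
Overall: Central 363/779 = 46.6%, Jefferson 702/1282 = 54.8% → Jefferson
Central wins each student group but Jefferson wins overall — the comparison reverses. Central's students skew toward remedial, which has a lower base rate.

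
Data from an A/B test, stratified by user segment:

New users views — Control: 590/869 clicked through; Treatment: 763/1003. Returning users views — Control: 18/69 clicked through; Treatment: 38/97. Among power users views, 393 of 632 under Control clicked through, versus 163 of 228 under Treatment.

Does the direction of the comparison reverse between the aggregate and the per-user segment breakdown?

New users: Control 590/869 = 67.9%, Treatment 763/1003 = 76.1% → Treatment
Returning users: Control 18/69 = 26.1%, Treatment 38/97 = 39.2% → Treatment
Power users: Control 393/632 = 62.2%, Treatment 163/228 = 71.5% → Treatment
Overall: Control 1001/1570 = 63.8%, Treatment 964/1328 = 72.6% → Treatment
Treatment wins overall and in every user group — no reversal.

No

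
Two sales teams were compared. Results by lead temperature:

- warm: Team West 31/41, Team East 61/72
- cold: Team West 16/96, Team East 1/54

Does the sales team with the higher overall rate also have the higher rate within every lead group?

Warm: Team West 31/41 = 75.6%, Team East 61/72 = 84.7% → Team East
Cold: Team West 16/96 = 16.7%, Team East 1/54 = 1.9% → Team West
Overall: Team West 47/137 = 34.3%, Team East 62/126 = 49.2% → Team East
Neither sweeps: Team West wins 1 of 2 groups, Team East wins 1. Team East wins overall but not every group — no Simpson reversal.

No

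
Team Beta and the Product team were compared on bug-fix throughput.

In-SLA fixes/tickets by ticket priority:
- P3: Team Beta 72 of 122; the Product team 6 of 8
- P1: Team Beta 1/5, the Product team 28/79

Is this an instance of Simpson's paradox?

Yes

P3: Team Beta 72/122 = 59.0%, the Product team 6/8 = 75.0% → the Product team
P1: Team Beta 1/5 = 20.0%, the Product team 28/79 = 35.4% → the Product team
Overall: Team Beta 73/127 = 57.5%, the Product team 34/87 = 39.1% → Team Beta
The Product team wins each ticket group but Team Beta wins overall — the comparison reverses. The Product team's tickets skew toward P1, which has a lower base rate.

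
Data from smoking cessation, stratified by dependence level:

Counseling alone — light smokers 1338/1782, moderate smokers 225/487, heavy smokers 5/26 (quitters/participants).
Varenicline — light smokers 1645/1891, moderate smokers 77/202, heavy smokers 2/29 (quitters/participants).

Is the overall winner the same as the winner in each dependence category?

Light smokers: counseling alone 1338/1782 = 75.1%, varenicline 1645/1891 = 87.0% → varenicline
Moderate smokers: counseling alone 225/487 = 46.2%, varenicline 77/202 = 38.1% → counseling alone
Heavy smokers: counseling alone 5/26 = 19.2%, varenicline 2/29 = 6.9% → counseling alone
Overall: counseling alone 1568/2295 = 68.3%, varenicline 1724/2122 = 81.2% → varenicline
Neither sweeps: counseling alone wins 2 of 3 groups, varenicline wins 1. Varenicline wins overall but not every group — no Simpson reversal.

No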